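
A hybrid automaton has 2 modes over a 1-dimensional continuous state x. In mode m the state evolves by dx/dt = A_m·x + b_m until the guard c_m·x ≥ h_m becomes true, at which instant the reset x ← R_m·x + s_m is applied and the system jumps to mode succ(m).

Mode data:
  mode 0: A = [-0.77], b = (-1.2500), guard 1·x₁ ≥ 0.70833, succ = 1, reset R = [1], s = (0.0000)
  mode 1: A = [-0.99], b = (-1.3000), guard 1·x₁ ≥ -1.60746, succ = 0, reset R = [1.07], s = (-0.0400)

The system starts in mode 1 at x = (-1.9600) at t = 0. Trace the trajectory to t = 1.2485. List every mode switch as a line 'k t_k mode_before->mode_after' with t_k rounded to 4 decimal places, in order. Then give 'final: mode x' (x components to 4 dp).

Mode 1: guard c·x = -1.6075 hit at Δt = 0.7954 (t = 0.7954), x⁻ = (-1.6075) → reset → x⁺ = (-1.7600), jump to mode 0
Mode 0: flow for 0.4531 to horizon, guard not reached → x = (-1.7197)

1 0.7954 1->0
final: 0 -1.7197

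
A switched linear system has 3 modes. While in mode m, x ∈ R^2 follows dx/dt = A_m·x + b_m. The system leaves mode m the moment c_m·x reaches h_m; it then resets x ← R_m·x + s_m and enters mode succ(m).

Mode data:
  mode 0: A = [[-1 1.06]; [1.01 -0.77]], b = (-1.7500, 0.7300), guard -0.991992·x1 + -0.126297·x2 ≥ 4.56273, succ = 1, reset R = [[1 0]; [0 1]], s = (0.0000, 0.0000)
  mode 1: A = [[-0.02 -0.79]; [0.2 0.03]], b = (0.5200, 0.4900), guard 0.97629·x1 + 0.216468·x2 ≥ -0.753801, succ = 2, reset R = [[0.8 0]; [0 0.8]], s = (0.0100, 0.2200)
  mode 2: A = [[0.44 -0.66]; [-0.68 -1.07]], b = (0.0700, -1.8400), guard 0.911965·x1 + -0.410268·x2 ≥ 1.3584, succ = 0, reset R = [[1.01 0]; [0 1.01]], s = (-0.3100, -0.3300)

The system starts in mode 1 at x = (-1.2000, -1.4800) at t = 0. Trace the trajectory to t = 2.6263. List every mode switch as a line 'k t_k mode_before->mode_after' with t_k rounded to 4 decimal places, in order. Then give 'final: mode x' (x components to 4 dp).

1 0.4386 1->2
2 1.6668 2->0
final: 0 -1.7171 -1.1051

Mode 1: guard c·x = -0.7538 hit at Δt = 0.4386 (t = 0.4386), x⁻ = (-0.4713, -1.3568) → reset → x⁺ = (-0.3670, -0.8654), jump to mode 2
Mode 2: guard c·x = 1.3584 hit at Δt = 1.2282 (t = 1.6668), x⁻ = (0.7719, -1.5953) → reset → x⁺ = (0.4696, -1.9412), jump to mode 0
Mode 0: flow for 0.9595 to horizon, guard not reached → x = (-1.7171, -1.1051)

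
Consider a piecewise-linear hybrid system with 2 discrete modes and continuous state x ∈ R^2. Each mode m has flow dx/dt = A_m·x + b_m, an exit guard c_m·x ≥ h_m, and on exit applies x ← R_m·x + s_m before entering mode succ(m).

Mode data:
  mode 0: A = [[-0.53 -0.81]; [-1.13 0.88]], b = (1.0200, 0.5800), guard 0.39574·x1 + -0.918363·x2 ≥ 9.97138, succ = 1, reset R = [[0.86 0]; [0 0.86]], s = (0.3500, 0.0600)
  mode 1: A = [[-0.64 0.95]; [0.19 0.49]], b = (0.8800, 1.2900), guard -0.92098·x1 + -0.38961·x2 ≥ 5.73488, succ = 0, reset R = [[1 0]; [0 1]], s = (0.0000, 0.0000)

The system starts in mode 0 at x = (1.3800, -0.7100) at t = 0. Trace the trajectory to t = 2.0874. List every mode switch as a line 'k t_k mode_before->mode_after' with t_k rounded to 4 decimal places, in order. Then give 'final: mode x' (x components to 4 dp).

1 1.4803 0->1
final: 1 -0.3052 -8.8196

Mode 0: guard c·x = 9.9714 hit at Δt = 1.4803 (t = 1.4803), x⁻ = (4.9455, -8.7267) → reset → x⁺ = (4.6032, -7.4449), jump to mode 1
Mode 1: flow for 0.6071 to horizon, guard not reached → x = (-0.3052, -8.8196)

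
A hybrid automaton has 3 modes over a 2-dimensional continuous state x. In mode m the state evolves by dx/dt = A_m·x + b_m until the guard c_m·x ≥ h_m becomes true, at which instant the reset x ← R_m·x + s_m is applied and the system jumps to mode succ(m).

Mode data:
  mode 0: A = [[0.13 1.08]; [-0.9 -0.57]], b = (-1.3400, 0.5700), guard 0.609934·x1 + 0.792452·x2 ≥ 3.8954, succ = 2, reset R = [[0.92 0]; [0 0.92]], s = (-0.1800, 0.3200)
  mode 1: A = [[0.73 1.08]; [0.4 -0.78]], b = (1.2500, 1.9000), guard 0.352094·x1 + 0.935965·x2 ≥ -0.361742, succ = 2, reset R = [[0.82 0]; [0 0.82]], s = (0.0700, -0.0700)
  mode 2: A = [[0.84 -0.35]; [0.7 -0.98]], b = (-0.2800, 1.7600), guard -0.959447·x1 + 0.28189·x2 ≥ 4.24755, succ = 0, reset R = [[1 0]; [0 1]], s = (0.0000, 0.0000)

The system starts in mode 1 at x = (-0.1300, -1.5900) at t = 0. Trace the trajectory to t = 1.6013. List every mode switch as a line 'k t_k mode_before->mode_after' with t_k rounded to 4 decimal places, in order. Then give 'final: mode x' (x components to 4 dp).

1 0.4787 1->2
final: 2 -0.7151 0.9242

Mode 1: guard c·x = -0.3617 hit at Δt = 0.4787 (t = 0.4787), x⁻ = (-0.0706, -0.3599) → reset → x⁺ = (0.0121, -0.3652), jump to mode 2
Mode 2: flow for 1.1226 to horizon, guard not reached → x = (-0.7151, 0.9242)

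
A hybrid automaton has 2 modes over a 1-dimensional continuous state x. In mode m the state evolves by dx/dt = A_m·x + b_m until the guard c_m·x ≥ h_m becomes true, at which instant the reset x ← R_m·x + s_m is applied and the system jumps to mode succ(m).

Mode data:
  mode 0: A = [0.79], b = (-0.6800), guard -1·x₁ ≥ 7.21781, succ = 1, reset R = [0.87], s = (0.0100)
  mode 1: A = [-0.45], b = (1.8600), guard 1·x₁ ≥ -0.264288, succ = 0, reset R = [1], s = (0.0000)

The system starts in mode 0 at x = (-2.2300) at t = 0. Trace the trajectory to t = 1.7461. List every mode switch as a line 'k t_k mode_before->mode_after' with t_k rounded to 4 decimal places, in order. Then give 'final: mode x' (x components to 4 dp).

Mode 0: guard c·x = 7.2178 hit at Δt = 1.2162 (t = 1.2162), x⁻ = (-7.2178) → reset → x⁺ = (-6.2695), jump to mode 1
Mode 1: flow for 0.5299 to horizon, guard not reached → x = (-4.0625)

1 1.2162 0->1
final: 1 -4.0625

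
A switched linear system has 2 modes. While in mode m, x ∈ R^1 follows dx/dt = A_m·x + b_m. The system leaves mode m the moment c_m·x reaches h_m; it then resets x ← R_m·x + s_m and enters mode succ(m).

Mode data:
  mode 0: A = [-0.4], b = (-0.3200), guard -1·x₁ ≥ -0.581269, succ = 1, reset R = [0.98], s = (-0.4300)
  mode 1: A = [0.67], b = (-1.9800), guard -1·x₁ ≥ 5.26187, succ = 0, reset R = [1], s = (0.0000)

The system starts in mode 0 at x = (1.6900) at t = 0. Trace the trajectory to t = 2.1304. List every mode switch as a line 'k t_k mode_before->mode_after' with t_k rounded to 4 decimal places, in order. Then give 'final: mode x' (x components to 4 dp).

1 1.4732 0->1
final: 1 -1.4180

Mode 0: guard c·x = -0.5813 hit at Δt = 1.4732 (t = 1.4732), x⁻ = (0.5813) → reset → x⁺ = (0.1396), jump to mode 1
Mode 1: flow for 0.6572 to horizon, guard not reached → x = (-1.4180)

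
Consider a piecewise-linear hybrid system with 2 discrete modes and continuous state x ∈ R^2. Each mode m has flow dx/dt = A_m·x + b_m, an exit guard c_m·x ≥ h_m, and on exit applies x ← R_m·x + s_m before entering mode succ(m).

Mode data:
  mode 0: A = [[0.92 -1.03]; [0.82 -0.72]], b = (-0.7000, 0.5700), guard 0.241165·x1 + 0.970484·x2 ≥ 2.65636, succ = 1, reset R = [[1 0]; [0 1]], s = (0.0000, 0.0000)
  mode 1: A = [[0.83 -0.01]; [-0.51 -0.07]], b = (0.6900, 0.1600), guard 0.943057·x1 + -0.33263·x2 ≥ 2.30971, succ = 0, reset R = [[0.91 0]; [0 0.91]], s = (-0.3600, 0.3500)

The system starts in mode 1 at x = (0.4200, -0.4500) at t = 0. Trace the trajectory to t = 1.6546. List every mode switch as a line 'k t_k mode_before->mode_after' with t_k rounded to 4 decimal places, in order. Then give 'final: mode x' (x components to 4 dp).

1 1.0410 1->0
final: 0 2.1045 0.7821

Mode 1: guard c·x = 2.3097 hit at Δt = 1.0410 (t = 1.0410), x⁻ = (2.1468, -0.8571) → reset → x⁺ = (1.5936, -0.4300), jump to mode 0
Mode 0: flow for 0.6136 to horizon, guard not reached → x = (2.1045, 0.7821)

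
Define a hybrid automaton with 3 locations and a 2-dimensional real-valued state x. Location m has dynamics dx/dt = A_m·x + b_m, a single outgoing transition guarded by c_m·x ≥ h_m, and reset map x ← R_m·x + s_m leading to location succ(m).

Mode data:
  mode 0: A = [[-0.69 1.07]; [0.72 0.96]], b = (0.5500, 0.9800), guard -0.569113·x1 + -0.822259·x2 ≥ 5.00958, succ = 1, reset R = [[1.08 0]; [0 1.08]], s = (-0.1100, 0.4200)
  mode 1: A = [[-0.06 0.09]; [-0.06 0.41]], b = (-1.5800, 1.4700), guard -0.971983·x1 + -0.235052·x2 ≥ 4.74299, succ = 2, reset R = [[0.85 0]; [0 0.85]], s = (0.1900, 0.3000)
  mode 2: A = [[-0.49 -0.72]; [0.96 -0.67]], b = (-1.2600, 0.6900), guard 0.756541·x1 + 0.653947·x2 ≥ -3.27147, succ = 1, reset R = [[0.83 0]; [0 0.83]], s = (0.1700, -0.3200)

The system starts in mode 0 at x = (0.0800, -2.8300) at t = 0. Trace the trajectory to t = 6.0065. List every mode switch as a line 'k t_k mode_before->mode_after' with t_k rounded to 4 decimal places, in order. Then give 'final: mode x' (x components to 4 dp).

Mode 0: guard c·x = 5.0096 hit at Δt = 0.6535 (t = 0.6535), x⁻ = (-1.7693, -4.8679) → reset → x⁺ = (-2.0208, -4.8373), jump to mode 1
Mode 1: guard c·x = 4.7430 hit at Δt = 0.8609 (t = 1.5144), x⁻ = (-3.6234, -5.1951) → reset → x⁺ = (-2.8899, -4.1158), jump to mode 2
Mode 2: guard c·x = -3.2715 hit at Δt = 0.5968 (t = 2.1112), x⁻ = (-1.4023, -3.3803) → reset → x⁺ = (-0.9939, -3.1257), jump to mode 1
Mode 1: guard c·x = 4.7430 hit at Δt = 2.0464 (t = 4.1576), x⁻ = (-4.3865, -2.0397) → reset → x⁺ = (-3.5385, -1.4337), jump to mode 2
Mode 2: guard c·x = -3.2715 hit at Δt = 0.6562 (t = 4.8138), x⁻ = (-2.5243, -2.0824) → reset → x⁺ = (-1.9251, -2.0484), jump to mode 1
Mode 1: flow for 1.1927 to horizon, guard not reached → x = (-3.7650, -0.8212)

1 0.6535 0->1
2 1.5144 1->2
3 2.1112 2->1
4 4.1576 1->2
5 4.8138 2->1
final: 1 -3.7650 -0.8212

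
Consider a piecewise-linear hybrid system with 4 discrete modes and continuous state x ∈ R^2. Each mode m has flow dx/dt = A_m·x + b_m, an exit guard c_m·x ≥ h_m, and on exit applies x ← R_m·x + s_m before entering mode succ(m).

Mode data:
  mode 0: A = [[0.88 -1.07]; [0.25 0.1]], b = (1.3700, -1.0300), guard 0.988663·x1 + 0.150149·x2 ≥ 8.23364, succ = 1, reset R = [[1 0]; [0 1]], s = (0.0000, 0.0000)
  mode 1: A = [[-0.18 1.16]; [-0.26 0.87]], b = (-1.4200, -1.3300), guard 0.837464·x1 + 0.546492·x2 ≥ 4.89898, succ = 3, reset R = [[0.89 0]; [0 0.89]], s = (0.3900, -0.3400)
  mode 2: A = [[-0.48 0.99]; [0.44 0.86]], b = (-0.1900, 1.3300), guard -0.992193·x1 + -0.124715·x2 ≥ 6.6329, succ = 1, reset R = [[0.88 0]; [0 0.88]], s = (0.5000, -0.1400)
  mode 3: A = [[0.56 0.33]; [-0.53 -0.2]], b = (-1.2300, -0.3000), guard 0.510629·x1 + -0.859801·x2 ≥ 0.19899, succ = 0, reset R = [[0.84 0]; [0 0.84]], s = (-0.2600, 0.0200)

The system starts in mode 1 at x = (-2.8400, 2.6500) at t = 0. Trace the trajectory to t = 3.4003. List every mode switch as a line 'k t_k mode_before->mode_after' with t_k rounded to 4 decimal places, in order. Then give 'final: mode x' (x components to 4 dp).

Mode 1: guard c·x = 4.8990 hit at Δt = 1.3541 (t = 1.3541), x⁻ = (1.9316, 6.0044) → reset → x⁺ = (2.1091, 5.0039), jump to mode 3
Mode 3: guard c·x = 0.1990 hit at Δt = 1.1092 (t = 2.4633), x⁻ = (3.9308, 2.1030) → reset → x⁺ = (3.0418, 1.7865), jump to mode 0
Mode 0: flow for 0.9370 to horizon, guard not reached → x = (6.0861, 2.0188)

1 1.3541 1->3
2 2.4633 3->0
final: 0 6.0861 2.0188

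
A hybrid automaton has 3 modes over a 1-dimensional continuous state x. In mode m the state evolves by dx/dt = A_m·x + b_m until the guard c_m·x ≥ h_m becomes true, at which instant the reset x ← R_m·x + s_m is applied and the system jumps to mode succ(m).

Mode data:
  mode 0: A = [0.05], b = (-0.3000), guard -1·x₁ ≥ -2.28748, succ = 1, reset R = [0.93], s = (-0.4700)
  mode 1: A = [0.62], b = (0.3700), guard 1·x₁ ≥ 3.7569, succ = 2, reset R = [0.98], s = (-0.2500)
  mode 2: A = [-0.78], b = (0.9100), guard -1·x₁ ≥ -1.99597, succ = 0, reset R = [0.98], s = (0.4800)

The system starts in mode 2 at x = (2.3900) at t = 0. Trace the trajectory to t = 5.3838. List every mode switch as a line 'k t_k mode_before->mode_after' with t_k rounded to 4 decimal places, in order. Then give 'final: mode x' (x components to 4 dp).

Mode 2: guard c·x = -1.9960 hit at Δt = 0.4984 (t = 0.4984), x⁻ = (1.9960) → reset → x⁺ = (2.4361), jump to mode 0
Mode 0: guard c·x = -2.2875 hit at Δt = 0.8168 (t = 1.3152), x⁻ = (2.2875) → reset → x⁺ = (1.6574), jump to mode 1
Mode 1: guard c·x = 3.7569 hit at Δt = 1.0617 (t = 2.3769), x⁻ = (3.7569) → reset → x⁺ = (3.4318), jump to mode 2
Mode 2: guard c·x = -1.9960 hit at Δt = 1.2882 (t = 3.6651), x⁻ = (1.9960) → reset → x⁺ = (2.4361), jump to mode 0
Mode 0: guard c·x = -2.2875 hit at Δt = 0.8168 (t = 4.4819), x⁻ = (2.2875) → reset → x⁺ = (1.6574), jump to mode 1
Mode 1: flow for 0.9019 to horizon, guard not reached → x = (3.3461)

1 0.4984 2->0
2 1.3152 0->1
3 2.3769 1->2
4 3.6651 2->0
5 4.4819 0->1
final: 1 3.3461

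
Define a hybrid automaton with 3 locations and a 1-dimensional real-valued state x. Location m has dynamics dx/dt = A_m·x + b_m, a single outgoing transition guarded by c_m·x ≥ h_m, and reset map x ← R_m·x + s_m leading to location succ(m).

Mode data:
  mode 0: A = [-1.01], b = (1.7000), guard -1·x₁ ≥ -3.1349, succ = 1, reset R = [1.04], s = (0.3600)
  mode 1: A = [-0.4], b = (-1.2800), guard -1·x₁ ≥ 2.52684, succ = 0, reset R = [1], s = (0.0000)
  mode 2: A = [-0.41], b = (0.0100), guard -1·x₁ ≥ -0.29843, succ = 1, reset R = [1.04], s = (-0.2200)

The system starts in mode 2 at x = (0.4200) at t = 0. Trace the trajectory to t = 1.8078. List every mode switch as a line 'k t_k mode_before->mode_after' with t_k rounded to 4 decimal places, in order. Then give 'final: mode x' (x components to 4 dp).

1 0.8955 2->1
final: 1 -0.9157

Mode 2: guard c·x = -0.2984 hit at Δt = 0.8955 (t = 0.8955), x⁻ = (0.2984) → reset → x⁺ = (0.0904), jump to mode 1
Mode 1: flow for 0.9123 to horizon, guard not reached → x = (-0.9157)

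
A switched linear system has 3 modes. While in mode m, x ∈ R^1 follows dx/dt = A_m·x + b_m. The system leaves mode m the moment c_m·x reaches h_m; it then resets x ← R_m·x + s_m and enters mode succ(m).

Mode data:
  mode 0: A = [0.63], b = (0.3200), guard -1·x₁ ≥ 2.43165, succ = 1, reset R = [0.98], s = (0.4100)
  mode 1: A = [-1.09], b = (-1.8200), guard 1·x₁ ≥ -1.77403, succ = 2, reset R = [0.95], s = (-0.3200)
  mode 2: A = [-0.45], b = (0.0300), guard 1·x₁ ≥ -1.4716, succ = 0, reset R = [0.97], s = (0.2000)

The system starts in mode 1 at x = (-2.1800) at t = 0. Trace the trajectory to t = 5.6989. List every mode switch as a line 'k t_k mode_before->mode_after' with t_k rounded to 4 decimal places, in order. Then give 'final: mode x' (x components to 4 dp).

1 1.4565 1->2
2 2.1184 2->0
3 3.6794 0->1
4 4.6587 1->2
5 5.3206 2->0
final: 0 -1.4211

Mode 1: guard c·x = -1.7740 hit at Δt = 1.4565 (t = 1.4565), x⁻ = (-1.7740) → reset → x⁺ = (-2.0053), jump to mode 2
Mode 2: guard c·x = -1.4716 hit at Δt = 0.6619 (t = 2.1184), x⁻ = (-1.4716) → reset → x⁺ = (-1.2275), jump to mode 0
Mode 0: guard c·x = 2.4316 hit at Δt = 1.5610 (t = 3.6794), x⁻ = (-2.4316) → reset → x⁺ = (-1.9730), jump to mode 1
Mode 1: guard c·x = -1.7740 hit at Δt = 0.9792 (t = 4.6587), x⁻ = (-1.7740) → reset → x⁺ = (-2.0053), jump to mode 2
Mode 2: guard c·x = -1.4716 hit at Δt = 0.6619 (t = 5.3206), x⁻ = (-1.4716) → reset → x⁺ = (-1.2275), jump to mode 0
Mode 0: flow for 0.3783 to horizon, guard not reached → x = (-1.4211)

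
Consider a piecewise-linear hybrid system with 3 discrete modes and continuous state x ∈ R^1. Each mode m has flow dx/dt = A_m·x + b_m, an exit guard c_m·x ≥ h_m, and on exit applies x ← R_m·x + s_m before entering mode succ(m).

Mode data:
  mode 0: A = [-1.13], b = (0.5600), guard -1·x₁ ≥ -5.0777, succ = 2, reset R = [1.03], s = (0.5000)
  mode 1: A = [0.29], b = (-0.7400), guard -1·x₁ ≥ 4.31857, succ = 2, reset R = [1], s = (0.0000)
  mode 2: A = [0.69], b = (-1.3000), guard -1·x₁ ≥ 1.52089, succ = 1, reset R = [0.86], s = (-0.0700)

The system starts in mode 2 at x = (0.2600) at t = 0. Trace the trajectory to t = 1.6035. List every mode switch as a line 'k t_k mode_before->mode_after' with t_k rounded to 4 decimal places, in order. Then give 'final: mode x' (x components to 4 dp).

1 1.0729 2->1
final: 1 -2.0316

Mode 2: guard c·x = 1.5209 hit at Δt = 1.0729 (t = 1.0729), x⁻ = (-1.5209) → reset → x⁺ = (-1.3780), jump to mode 1
Mode 1: flow for 0.5306 to horizon, guard not reached → x = (-2.0316)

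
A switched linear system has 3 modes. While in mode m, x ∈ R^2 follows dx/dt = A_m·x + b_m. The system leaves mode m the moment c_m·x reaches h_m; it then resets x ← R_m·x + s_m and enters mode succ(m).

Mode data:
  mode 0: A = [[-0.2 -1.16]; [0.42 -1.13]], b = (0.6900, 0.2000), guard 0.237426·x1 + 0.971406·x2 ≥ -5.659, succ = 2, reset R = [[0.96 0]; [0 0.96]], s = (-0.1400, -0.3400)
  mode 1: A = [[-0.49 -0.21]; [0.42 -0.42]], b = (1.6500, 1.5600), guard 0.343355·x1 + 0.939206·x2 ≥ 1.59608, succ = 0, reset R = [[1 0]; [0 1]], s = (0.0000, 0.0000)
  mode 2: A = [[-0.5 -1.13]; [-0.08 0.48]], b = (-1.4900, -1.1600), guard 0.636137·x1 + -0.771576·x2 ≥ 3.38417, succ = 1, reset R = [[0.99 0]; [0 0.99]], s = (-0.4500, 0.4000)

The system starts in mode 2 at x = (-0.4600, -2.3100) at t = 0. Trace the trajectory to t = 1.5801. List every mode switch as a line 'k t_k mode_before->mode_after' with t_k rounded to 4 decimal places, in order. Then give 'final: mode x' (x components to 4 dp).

Mode 2: guard c·x = 3.3842 hit at Δt = 0.5843 (t = 0.5843), x⁻ = (0.6609, -3.8412) → reset → x⁺ = (0.2043, -3.4028), jump to mode 1
Mode 1: flow for 0.9958 to horizon, guard not reached → x = (1.7290, -0.5841)

1 0.5843 2->1
final: 1 1.7290 -0.5841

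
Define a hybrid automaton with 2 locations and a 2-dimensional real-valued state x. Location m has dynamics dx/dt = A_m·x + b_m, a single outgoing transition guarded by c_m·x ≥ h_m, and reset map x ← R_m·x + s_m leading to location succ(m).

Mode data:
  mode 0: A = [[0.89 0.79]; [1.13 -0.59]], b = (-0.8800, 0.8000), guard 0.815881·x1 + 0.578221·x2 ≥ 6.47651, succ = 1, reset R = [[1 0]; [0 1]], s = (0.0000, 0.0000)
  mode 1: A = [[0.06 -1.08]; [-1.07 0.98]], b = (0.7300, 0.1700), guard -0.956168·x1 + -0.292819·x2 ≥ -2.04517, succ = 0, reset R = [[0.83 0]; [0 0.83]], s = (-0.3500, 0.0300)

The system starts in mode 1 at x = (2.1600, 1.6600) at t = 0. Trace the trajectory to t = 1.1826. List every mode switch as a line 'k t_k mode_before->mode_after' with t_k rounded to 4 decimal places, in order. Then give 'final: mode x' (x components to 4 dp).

Mode 1: guard c·x = -2.0452 hit at Δt = 0.5675 (t = 0.5675), x⁻ = (1.6953, 1.4486) → reset → x⁺ = (1.0571, 1.2323), jump to mode 0
Mode 0: flow for 0.6151 to horizon, guard not reached → x = (2.1594, 2.1757)

1 0.5675 1->0
final: 0 2.1594 2.1757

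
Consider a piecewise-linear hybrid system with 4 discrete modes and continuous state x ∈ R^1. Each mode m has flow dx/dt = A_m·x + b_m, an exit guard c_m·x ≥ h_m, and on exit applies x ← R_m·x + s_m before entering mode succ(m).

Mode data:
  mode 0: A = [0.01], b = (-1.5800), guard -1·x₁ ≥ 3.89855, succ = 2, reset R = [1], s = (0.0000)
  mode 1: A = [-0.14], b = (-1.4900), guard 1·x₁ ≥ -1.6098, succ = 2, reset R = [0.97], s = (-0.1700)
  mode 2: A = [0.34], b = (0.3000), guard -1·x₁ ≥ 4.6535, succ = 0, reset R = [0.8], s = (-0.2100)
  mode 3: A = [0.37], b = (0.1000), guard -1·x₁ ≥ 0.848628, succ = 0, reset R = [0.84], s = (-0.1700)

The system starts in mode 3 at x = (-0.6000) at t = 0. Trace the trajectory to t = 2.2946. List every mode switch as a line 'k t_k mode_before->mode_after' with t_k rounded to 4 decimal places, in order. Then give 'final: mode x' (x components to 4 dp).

1 1.5187 3->0
final: 0 -2.1204

Mode 3: guard c·x = 0.8486 hit at Δt = 1.5187 (t = 1.5187), x⁻ = (-0.8486) → reset → x⁺ = (-0.8828), jump to mode 0
Mode 0: flow for 0.7759 to horizon, guard not reached → x = (-2.1204)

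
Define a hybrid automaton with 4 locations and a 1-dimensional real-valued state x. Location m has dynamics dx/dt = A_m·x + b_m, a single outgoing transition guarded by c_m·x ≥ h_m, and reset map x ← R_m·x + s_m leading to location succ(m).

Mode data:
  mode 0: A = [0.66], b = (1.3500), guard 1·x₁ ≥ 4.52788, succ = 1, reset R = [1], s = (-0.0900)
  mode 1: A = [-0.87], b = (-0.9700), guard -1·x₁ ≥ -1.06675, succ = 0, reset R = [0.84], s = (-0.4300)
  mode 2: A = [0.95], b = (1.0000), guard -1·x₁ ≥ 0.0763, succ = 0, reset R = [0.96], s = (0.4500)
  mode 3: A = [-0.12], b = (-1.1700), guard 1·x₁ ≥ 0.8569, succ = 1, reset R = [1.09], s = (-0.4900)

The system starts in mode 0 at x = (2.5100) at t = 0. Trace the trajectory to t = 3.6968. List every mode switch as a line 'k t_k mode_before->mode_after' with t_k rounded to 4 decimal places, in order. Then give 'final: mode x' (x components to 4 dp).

1 0.5556 0->1
2 1.6294 1->0
3 3.0872 0->1
final: 1 2.1523

Mode 0: guard c·x = 4.5279 hit at Δt = 0.5556 (t = 0.5556), x⁻ = (4.5279) → reset → x⁺ = (4.4379), jump to mode 1
Mode 1: guard c·x = -1.0668 hit at Δt = 1.0738 (t = 1.6294), x⁻ = (1.0667) → reset → x⁺ = (0.4661), jump to mode 0
Mode 0: guard c·x = 4.5279 hit at Δt = 1.4578 (t = 3.0872), x⁻ = (4.5279) → reset → x⁺ = (4.4379), jump to mode 1
Mode 1: flow for 0.6096 to horizon, guard not reached → x = (2.1523)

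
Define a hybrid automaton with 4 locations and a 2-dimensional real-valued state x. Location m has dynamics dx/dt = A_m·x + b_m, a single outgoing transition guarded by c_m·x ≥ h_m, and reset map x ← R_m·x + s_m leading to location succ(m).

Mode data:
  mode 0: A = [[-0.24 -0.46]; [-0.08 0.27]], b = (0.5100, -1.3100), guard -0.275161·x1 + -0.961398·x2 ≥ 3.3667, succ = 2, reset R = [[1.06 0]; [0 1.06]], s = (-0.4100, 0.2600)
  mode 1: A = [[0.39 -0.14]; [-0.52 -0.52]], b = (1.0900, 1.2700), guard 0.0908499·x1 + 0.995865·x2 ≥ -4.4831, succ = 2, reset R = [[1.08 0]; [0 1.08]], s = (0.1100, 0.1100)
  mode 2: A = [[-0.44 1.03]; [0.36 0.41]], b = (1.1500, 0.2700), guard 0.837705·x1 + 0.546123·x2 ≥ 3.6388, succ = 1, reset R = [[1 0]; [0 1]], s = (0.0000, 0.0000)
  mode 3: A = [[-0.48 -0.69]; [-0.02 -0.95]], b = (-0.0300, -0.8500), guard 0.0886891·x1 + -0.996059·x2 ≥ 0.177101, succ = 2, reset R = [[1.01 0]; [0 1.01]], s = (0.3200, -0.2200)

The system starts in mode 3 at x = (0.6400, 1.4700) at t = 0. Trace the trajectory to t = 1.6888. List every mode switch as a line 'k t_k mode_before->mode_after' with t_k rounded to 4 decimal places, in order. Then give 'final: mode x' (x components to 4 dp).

1 1.2453 3->2
final: 2 0.6392 -0.2534

Mode 3: guard c·x = 0.1771 hit at Δt = 1.2453 (t = 1.2453), x⁻ = (0.0582, -0.1726) → reset → x⁺ = (0.3788, -0.3943), jump to mode 2
Mode 2: flow for 0.4435 to horizon, guard not reached → x = (0.6392, -0.2534)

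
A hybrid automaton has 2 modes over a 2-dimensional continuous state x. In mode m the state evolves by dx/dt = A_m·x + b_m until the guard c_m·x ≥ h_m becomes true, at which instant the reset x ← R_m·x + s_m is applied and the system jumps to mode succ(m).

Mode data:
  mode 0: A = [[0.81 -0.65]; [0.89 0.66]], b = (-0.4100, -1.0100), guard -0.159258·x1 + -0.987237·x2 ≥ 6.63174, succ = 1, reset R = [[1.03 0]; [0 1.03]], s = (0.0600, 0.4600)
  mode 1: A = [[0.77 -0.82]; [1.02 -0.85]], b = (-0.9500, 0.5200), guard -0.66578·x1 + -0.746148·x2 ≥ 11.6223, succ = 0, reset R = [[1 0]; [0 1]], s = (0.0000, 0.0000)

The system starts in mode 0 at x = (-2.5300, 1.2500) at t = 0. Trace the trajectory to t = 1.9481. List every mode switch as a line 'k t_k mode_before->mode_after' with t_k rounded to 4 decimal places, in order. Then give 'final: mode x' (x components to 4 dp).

Mode 0: guard c·x = 6.6317 hit at Δt = 1.1708 (t = 1.1708), x⁻ = (-6.1316, -5.7283) → reset → x⁺ = (-6.2555, -5.4402), jump to mode 1
Mode 1: flow for 0.7773 to horizon, guard not reached → x = (-7.2498, -6.4664)

1 1.1708 0->1
final: 1 -7.2498 -6.4664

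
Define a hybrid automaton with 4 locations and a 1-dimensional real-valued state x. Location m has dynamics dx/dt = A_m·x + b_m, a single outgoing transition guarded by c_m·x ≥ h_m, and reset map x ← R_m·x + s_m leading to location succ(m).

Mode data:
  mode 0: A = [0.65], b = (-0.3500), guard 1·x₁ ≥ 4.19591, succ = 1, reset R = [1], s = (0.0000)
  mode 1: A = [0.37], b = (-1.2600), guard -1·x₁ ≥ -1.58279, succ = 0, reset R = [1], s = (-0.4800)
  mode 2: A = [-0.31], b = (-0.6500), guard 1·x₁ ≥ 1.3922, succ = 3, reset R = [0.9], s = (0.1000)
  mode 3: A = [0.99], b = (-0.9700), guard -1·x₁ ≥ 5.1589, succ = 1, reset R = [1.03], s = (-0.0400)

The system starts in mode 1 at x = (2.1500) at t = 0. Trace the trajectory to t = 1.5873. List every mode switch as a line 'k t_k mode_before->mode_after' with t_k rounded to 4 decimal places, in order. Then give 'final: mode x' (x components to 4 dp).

1 1.0076 1->0
final: 0 1.3610

Mode 1: guard c·x = -1.5828 hit at Δt = 1.0076 (t = 1.0076), x⁻ = (1.5828) → reset → x⁺ = (1.1028), jump to mode 0
Mode 0: flow for 0.5797 to horizon, guard not reached → x = (1.3610)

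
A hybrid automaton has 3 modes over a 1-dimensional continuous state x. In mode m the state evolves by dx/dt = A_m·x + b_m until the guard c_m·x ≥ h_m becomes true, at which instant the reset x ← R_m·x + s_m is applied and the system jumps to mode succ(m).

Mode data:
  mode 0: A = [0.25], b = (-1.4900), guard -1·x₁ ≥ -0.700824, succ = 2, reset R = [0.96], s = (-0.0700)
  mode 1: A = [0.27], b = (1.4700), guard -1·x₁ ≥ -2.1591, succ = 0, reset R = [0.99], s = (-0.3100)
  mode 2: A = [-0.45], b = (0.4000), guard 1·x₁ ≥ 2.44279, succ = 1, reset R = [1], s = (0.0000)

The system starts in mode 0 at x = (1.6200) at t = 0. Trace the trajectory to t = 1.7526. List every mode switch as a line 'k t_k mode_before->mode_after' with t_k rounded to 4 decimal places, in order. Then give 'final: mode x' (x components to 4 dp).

1 0.7684 0->2
final: 2 0.7052

Mode 0: guard c·x = -0.7008 hit at Δt = 0.7684 (t = 0.7684), x⁻ = (0.7008) → reset → x⁺ = (0.6028), jump to mode 2
Mode 2: flow for 0.9842 to horizon, guard not reached → x = (0.7052)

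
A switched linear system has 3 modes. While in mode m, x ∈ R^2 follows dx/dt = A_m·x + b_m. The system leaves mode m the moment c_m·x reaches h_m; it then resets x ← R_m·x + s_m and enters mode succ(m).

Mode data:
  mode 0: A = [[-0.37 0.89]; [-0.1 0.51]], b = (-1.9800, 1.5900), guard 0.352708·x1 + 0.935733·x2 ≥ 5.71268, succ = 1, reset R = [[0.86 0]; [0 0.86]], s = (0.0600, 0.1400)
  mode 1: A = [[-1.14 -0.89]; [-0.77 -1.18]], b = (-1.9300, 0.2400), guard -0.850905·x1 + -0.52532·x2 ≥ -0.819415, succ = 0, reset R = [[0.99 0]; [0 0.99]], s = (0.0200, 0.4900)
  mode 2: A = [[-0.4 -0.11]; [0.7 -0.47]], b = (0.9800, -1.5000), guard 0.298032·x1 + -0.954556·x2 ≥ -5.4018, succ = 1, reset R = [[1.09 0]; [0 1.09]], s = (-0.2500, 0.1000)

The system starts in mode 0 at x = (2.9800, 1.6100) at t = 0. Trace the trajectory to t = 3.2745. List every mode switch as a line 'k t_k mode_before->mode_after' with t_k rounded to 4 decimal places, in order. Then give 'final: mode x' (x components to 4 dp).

1 1.1675 0->1
2 1.6896 1->0
3 2.4901 0->1
4 2.8661 1->0
final: 0 -0.1263 5.5251

Mode 0: guard c·x = 5.7127 hit at Δt = 1.1675 (t = 1.1675), x⁻ = (2.8229, 5.0410) → reset → x⁺ = (2.4877, 4.4752), jump to mode 1
Mode 1: guard c·x = -0.8194 hit at Δt = 0.5221 (t = 1.6896), x⁻ = (-0.4690, 2.3195) → reset → x⁺ = (-0.4443, 2.7863), jump to mode 0
Mode 0: guard c·x = 5.7127 hit at Δt = 0.8005 (t = 2.4901), x⁻ = (0.9206, 5.7580) → reset → x⁺ = (0.8517, 5.0919), jump to mode 1
Mode 1: guard c·x = -0.8194 hit at Δt = 0.3760 (t = 2.8661), x⁻ = (-1.1479, 3.4192) → reset → x⁺ = (-1.1164, 3.8750), jump to mode 0
Mode 0: flow for 0.4084 to horizon, guard not reached → x = (-0.1263, 5.5251)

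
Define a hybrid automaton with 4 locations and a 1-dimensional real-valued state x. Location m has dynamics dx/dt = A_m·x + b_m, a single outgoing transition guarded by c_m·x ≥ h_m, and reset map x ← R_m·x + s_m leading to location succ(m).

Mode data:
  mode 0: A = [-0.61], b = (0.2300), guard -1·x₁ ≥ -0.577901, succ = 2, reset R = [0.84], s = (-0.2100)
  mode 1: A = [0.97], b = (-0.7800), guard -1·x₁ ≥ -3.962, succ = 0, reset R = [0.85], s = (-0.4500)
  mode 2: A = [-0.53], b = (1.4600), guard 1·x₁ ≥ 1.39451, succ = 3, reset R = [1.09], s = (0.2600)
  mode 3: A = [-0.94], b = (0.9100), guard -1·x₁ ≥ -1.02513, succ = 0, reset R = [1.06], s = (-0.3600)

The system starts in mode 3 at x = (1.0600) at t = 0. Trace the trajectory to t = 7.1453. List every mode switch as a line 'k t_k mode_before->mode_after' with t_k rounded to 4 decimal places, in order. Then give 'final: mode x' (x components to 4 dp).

Mode 3: guard c·x = -1.0251 hit at Δt = 0.5075 (t = 0.5075), x⁻ = (1.0251) → reset → x⁺ = (0.7266), jump to mode 0
Mode 0: guard c·x = -0.5779 hit at Δt = 0.9085 (t = 1.4160), x⁻ = (0.5779) → reset → x⁺ = (0.2754), jump to mode 2
Mode 2: guard c·x = 1.3945 hit at Δt = 1.1327 (t = 2.5487), x⁻ = (1.3945) → reset → x⁺ = (1.7800), jump to mode 3
Mode 3: guard c·x = -1.0251 hit at Δt = 2.8251 (t = 5.3738), x⁻ = (1.0251) → reset → x⁺ = (0.7266), jump to mode 0
Mode 0: guard c·x = -0.5779 hit at Δt = 0.9085 (t = 6.2823), x⁻ = (0.5779) → reset → x⁺ = (0.2754), jump to mode 2
Mode 2: flow for 0.8630 to horizon, guard not reached → x = (1.1855)

1 0.5075 3->0
2 1.4160 0->2
3 2.5487 2->3
4 5.3738 3->0
5 6.2823 0->2
final: 2 1.1855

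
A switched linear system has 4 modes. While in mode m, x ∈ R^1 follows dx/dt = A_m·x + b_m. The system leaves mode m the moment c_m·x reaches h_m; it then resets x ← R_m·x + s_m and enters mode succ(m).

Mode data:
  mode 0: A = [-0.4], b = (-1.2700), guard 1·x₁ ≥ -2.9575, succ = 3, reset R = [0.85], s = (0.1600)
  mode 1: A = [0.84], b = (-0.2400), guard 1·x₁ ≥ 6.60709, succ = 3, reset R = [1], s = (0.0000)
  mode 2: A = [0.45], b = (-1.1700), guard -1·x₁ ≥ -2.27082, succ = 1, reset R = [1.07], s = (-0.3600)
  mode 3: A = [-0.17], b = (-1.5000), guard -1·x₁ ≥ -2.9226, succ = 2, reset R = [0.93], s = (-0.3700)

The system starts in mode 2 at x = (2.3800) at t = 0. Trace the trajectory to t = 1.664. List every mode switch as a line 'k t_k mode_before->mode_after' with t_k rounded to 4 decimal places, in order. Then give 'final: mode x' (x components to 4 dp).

Mode 2: guard c·x = -2.2708 hit at Δt = 0.8955 (t = 0.8955), x⁻ = (2.2708) → reset → x⁺ = (2.0698), jump to mode 1
Mode 1: flow for 0.7685 to horizon, guard not reached → x = (3.6879)

1 0.8955 2->1
final: 1 3.6879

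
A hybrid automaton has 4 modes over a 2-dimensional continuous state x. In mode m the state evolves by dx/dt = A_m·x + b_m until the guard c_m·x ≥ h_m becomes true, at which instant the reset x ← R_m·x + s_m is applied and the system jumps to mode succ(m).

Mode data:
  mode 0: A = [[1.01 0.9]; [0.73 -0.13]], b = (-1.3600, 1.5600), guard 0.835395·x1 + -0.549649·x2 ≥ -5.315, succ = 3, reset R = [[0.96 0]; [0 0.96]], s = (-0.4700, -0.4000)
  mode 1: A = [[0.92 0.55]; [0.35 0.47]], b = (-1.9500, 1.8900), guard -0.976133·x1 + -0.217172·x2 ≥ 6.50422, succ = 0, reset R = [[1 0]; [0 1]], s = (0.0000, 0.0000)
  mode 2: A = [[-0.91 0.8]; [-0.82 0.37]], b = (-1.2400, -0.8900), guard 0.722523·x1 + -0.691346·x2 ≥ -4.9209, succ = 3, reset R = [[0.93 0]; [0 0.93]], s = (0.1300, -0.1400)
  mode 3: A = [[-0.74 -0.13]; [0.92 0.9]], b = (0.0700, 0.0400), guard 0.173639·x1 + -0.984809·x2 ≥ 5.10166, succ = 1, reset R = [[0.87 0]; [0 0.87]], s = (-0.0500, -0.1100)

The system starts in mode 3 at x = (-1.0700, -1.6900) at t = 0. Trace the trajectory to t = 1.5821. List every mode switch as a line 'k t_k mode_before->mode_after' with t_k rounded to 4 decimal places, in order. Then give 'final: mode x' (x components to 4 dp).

1 1.0277 3->1
final: 1 -3.5920 -5.1832

Mode 3: guard c·x = 5.1017 hit at Δt = 1.0277 (t = 1.0277), x⁻ = (-0.1249, -5.2024) → reset → x⁺ = (-0.1587, -4.6361), jump to mode 1
Mode 1: flow for 0.5544 to horizon, guard not reached → x = (-3.5920, -5.1832)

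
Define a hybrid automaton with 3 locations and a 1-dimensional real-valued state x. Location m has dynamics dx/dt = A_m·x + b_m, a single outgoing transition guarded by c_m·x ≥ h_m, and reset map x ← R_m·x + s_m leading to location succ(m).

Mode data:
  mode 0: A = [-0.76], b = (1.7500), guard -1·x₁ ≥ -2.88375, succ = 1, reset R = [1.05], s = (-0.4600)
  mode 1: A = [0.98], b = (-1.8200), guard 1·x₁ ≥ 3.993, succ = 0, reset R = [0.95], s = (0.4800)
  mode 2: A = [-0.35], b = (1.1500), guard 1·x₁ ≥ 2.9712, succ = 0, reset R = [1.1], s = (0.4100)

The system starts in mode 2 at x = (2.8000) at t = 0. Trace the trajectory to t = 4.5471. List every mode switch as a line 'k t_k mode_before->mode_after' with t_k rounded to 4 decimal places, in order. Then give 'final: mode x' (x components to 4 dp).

Mode 2: guard c·x = 2.9712 hit at Δt = 1.2417 (t = 1.2417), x⁻ = (2.9712) → reset → x⁺ = (3.6783), jump to mode 0
Mode 0: guard c·x = -2.8838 hit at Δt = 1.1339 (t = 2.3756), x⁻ = (2.8838) → reset → x⁺ = (2.5679), jump to mode 1
Mode 1: guard c·x = 3.9930 hit at Δt = 1.1227 (t = 3.4983), x⁻ = (3.9930) → reset → x⁺ = (4.2733), jump to mode 0
Mode 0: flow for 1.0488 to horizon, guard not reached → x = (3.1907)

1 1.2417 2->0
2 2.3756 0->1
3 3.4983 1->0
final: 0 3.1907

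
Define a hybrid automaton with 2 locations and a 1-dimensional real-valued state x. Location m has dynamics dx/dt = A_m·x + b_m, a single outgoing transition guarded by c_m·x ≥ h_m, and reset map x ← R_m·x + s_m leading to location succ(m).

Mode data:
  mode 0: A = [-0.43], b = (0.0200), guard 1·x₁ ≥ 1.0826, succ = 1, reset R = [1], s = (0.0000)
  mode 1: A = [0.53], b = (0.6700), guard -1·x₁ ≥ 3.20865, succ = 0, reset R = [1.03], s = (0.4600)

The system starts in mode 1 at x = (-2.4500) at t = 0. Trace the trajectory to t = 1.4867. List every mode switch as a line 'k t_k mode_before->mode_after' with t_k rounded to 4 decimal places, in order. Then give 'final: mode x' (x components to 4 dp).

Mode 1: guard c·x = 3.2087 hit at Δt = 0.9331 (t = 0.9331), x⁻ = (-3.2087) → reset → x⁺ = (-2.8449), jump to mode 0
Mode 0: flow for 0.5536 to horizon, guard not reached → x = (-2.2324)

1 0.9331 1->0
final: 0 -2.2324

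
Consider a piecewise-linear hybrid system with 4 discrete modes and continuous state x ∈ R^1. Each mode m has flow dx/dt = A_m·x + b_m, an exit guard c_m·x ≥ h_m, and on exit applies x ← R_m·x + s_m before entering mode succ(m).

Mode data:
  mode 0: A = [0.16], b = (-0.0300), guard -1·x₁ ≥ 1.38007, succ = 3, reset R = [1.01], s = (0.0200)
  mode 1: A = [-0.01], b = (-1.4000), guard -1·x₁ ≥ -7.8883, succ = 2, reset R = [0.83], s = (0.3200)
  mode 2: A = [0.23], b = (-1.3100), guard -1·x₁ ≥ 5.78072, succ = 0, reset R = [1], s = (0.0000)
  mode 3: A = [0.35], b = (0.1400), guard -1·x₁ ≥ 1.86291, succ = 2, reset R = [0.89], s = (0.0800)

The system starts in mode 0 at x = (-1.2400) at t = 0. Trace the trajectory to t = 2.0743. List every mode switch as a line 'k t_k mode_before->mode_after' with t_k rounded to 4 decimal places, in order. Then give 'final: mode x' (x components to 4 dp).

1 0.5850 0->3
2 1.7476 3->2
final: 2 -2.1456

Mode 0: guard c·x = 1.3801 hit at Δt = 0.5850 (t = 0.5850), x⁻ = (-1.3801) → reset → x⁺ = (-1.3739), jump to mode 3
Mode 3: guard c·x = 1.8629 hit at Δt = 1.1626 (t = 1.7476), x⁻ = (-1.8629) → reset → x⁺ = (-1.5780), jump to mode 2
Mode 2: flow for 0.3267 to horizon, guard not reached → x = (-2.1456)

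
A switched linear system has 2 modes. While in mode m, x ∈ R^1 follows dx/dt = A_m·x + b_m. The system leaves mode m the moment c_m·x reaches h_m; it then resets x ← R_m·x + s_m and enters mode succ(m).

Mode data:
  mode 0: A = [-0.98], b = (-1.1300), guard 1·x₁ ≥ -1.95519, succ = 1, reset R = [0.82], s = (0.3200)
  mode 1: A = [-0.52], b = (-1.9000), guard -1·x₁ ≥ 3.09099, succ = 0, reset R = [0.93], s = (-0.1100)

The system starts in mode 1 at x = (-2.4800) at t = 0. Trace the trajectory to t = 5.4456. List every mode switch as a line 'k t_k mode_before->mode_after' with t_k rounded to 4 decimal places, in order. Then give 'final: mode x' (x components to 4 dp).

Mode 1: guard c·x = 3.0910 hit at Δt = 1.4135 (t = 1.4135), x⁻ = (-3.0910) → reset → x⁺ = (-2.9846), jump to mode 0
Mode 0: guard c·x = -1.9552 hit at Δt = 0.8425 (t = 2.2560), x⁻ = (-1.9552) → reset → x⁺ = (-1.2833), jump to mode 1
Mode 1: guard c·x = 3.0910 hit at Δt = 2.7651 (t = 5.0211), x⁻ = (-3.0910) → reset → x⁺ = (-2.9846), jump to mode 0
Mode 0: flow for 0.4245 to horizon, guard not reached → x = (-2.3613)

1 1.4135 1->0
2 2.2560 0->1
3 5.0211 1->0
final: 0 -2.3613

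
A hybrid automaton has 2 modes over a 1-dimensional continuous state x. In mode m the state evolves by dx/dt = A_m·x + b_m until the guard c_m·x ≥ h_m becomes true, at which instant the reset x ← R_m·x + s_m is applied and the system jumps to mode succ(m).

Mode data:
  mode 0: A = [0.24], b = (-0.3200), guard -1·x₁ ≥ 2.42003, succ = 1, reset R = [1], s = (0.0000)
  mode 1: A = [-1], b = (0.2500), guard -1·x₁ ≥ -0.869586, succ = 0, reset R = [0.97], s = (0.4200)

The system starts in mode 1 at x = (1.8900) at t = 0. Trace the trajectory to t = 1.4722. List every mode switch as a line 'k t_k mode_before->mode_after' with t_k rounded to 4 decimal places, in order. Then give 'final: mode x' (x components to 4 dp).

1 0.9734 1->0
final: 0 1.2546

Mode 1: guard c·x = -0.8696 hit at Δt = 0.9734 (t = 0.9734), x⁻ = (0.8696) → reset → x⁺ = (1.2635), jump to mode 0
Mode 0: flow for 0.4988 to horizon, guard not reached → x = (1.2546)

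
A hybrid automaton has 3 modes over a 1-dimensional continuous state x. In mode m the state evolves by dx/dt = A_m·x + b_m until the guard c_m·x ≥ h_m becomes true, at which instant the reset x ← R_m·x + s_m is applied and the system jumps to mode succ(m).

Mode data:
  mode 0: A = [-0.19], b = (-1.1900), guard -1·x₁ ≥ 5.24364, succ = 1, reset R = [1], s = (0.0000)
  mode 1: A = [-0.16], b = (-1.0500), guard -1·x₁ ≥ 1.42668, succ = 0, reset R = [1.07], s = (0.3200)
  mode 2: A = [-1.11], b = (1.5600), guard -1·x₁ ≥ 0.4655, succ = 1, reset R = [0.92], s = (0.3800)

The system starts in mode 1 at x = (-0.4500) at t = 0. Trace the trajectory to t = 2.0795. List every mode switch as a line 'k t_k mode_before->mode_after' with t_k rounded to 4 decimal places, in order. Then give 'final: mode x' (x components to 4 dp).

1 1.0881 1->0
final: 0 -2.0747

Mode 1: guard c·x = 1.4267 hit at Δt = 1.0881 (t = 1.0881), x⁻ = (-1.4267) → reset → x⁺ = (-1.2065), jump to mode 0
Mode 0: flow for 0.9914 to horizon, guard not reached → x = (-2.0747)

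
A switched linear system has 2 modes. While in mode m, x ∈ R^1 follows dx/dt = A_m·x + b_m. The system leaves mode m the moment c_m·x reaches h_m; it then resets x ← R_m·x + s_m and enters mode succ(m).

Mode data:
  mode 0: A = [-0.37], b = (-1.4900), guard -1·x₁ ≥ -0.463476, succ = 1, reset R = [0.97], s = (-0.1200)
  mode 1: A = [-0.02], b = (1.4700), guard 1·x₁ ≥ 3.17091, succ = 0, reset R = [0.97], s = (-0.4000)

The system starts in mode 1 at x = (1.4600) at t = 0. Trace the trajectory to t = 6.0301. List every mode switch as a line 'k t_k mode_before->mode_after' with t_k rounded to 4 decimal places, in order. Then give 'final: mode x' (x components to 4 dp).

Mode 1: guard c·x = 3.1709 hit at Δt = 1.2018 (t = 1.2018), x⁻ = (3.1709) → reset → x⁺ = (2.6758), jump to mode 0
Mode 0: guard c·x = -0.4635 hit at Δt = 1.0826 (t = 2.2844), x⁻ = (0.4635) → reset → x⁺ = (0.3296), jump to mode 1
Mode 1: guard c·x = 3.1709 hit at Δt = 1.9803 (t = 4.2647), x⁻ = (3.1709) → reset → x⁺ = (2.6758), jump to mode 0
Mode 0: guard c·x = -0.4635 hit at Δt = 1.0826 (t = 5.3473), x⁻ = (0.4635) → reset → x⁺ = (0.3296), jump to mode 1
Mode 1: flow for 0.6828 to horizon, guard not reached → x = (1.3220)

1 1.2018 1->0
2 2.2844 0->1
3 4.2647 1->0
4 5.3473 0->1
final: 1 1.3220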